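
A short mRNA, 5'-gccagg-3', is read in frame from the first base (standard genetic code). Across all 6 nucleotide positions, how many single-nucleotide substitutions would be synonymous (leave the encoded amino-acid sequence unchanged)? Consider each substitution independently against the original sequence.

5

Codon 1 (GCC, Ala): 3 synonymous substitutions.
Codon 2 (AGG, Arg): 2 synonymous substitutions.
Total: 3 + 2 = 5.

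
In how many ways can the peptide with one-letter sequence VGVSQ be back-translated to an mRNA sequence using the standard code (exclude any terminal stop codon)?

Val: 4 codons.
Gly: 4 codons.
Val: 4 codons.
Ser: 6 codons.
Gln: 2 codons.
4 × 4 × 4 × 6 × 2 = 768.

768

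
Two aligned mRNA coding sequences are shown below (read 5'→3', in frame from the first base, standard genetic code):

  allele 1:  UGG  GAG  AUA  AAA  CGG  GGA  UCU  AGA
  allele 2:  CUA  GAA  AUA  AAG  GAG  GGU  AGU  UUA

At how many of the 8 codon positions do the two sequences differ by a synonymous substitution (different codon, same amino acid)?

Codon 1: UGG Trp / CUA Leu — nonsynonymous.
Codon 2: GAG Glu / GAA Glu — synonymous.
Codon 3: AUA Ile / AUA Ile — identical.
Codon 4: AAA Lys / AAG Lys — synonymous.
Codon 5: CGG Arg / GAG Glu — nonsynonymous.
Codon 6: GGA Gly / GGU Gly — synonymous.
Codon 7: UCU Ser / AGU Ser — synonymous.
Codon 8: AGA Arg / UUA Leu — nonsynonymous.
Synonymous differences: 4.

4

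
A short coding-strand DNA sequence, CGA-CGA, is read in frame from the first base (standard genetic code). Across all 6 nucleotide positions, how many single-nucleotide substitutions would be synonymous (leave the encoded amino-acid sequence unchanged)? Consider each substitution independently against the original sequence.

Codon 1 (CGA, Arg): 4 synonymous substitutions.
Codon 2 (CGA, Arg): 4 synonymous substitutions.
Total: 4 + 4 = 8.

8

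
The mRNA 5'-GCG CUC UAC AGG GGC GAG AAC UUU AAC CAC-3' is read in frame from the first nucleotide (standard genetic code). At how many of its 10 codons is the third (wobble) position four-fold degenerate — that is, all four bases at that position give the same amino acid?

3

Codon 1 GCG (Ala): third position 4-fold.
Codon 2 CUC (Leu): third position 4-fold.
Codon 3 UAC (Tyr): third position 2-fold.
Codon 4 AGG (Arg): third position 2-fold.
Codon 5 GGC (Gly): third position 4-fold.
Codon 6 GAG (Glu): third position 2-fold.
Codon 7 AAC (Asn): third position 2-fold.
Codon 8 UUU (Phe): third position 2-fold.
Codon 9 AAC (Asn): third position 2-fold.
Codon 10 CAC (His): third position 2-fold.
Four-fold degenerate third positions: 3.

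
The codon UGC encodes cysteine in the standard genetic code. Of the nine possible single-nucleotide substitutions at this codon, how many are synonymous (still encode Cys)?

Position 1: none → 0 synonymous.
Position 2: none → 0 synonymous.
Position 3: UGU → 1 synonymous.
Total: 0 + 0 + 1 = 1.

1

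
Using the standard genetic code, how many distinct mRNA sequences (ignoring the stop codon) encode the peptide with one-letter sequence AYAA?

Ala: 4 codons.
Tyr: 2 codons.
Ala: 4 codons.
Ala: 4 codons.
4 × 2 × 4 × 4 = 128.

128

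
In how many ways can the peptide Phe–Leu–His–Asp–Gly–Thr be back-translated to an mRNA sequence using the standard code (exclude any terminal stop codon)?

Phe: 2 codons.
Leu: 6 codons.
His: 2 codons.
Asp: 2 codons.
Gly: 4 codons.
Thr: 4 codons.
2 × 6 × 2 × 2 × 4 × 4 = 768.

768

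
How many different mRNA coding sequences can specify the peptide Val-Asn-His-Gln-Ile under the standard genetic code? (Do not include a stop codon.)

96

Val: 4 codons.
Asn: 2 codons.
His: 2 codons.
Gln: 2 codons.
Ile: 3 codons.
4 × 2 × 2 × 2 × 3 = 96.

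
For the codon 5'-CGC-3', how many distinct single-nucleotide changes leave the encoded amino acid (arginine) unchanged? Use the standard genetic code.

3

Position 1: none → 0 synonymous.
Position 2: none → 0 synonymous.
Position 3: CGU, CGA, CGG → 3 synonymous.
Total: 0 + 0 + 3 = 3.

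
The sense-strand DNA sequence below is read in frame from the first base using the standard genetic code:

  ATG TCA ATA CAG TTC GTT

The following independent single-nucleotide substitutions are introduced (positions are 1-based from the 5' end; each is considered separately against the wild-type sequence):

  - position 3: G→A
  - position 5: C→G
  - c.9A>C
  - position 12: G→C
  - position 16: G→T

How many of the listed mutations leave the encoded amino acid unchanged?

1

Codon 1: ATG (Met) → ATA (Ile) — missense.
Codon 2: TCA (Ser) → TGA (Stop) — nonsense.
Codon 3: ATA (Ile) → ATC (Ile) — synonymous.
Codon 4: CAG (Gln) → CAC (His) — missense.
Codon 6: GTT (Val) → TTT (Phe) — missense.
Synonymous: 1 of 5.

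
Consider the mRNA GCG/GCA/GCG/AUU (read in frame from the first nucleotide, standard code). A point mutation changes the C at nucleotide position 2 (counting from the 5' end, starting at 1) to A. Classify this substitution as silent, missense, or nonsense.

Position 2 falls in codon 1: GCG → Ala.
After the substitution the codon is GAG → Glu.
Ala ≠ Glu, so this is a missense mutation.

missense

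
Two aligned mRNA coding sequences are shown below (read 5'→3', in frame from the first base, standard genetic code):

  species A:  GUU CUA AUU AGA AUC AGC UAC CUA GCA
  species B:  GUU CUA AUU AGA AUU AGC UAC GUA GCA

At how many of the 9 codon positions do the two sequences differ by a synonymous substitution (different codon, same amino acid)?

Codon 1: GUU Val / GUU Val — identical.
Codon 2: CUA Leu / CUA Leu — identical.
Codon 3: AUU Ile / AUU Ile — identical.
Codon 4: AGA Arg / AGA Arg — identical.
Codon 5: AUC Ile / AUU Ile — synonymous.
Codon 6: AGC Ser / AGC Ser — identical.
Codon 7: UAC Tyr / UAC Tyr — identical.
Codon 8: CUA Leu / GUA Val — nonsynonymous.
Codon 9: GCA Ala / GCA Ala — identical.
Synonymous differences: 1.

1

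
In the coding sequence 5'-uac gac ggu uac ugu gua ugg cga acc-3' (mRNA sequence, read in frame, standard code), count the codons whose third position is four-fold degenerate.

4

Codon 1 UAC (Tyr): third position 2-fold.
Codon 2 GAC (Asp): third position 2-fold.
Codon 3 GGU (Gly): third position 4-fold.
Codon 4 UAC (Tyr): third position 2-fold.
Codon 5 UGU (Cys): third position 2-fold.
Codon 6 GUA (Val): third position 4-fold.
Codon 7 UGG (Trp): third position 1-fold.
Codon 8 CGA (Arg): third position 4-fold.
Codon 9 ACC (Thr): third position 4-fold.
Four-fold degenerate third positions: 4.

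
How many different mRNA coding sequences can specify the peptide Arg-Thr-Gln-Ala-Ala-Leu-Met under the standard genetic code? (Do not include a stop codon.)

4608

Arg: 6 codons.
Thr: 4 codons.
Gln: 2 codons.
Ala: 4 codons.
Ala: 4 codons.
Leu: 6 codons.
Met: 1 codon.
6 × 4 × 2 × 4 × 4 × 6 × 1 = 4608.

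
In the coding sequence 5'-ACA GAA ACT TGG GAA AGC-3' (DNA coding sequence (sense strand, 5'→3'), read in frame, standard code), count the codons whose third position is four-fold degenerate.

Codon 1 ACA (Thr): third position 4-fold.
Codon 2 GAA (Glu): third position 2-fold.
Codon 3 ACT (Thr): third position 4-fold.
Codon 4 TGG (Trp): third position 1-fold.
Codon 5 GAA (Glu): third position 2-fold.
Codon 6 AGC (Ser): third position 2-fold.
Four-fold degenerate third positions: 2.

2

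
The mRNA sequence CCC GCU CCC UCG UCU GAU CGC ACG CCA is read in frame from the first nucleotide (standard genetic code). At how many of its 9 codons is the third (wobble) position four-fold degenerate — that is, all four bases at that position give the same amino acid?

8

Codon 1 CCC (Pro): third position 4-fold.
Codon 2 GCU (Ala): third position 4-fold.
Codon 3 CCC (Pro): third position 4-fold.
Codon 4 UCG (Ser): third position 4-fold.
Codon 5 UCU (Ser): third position 4-fold.
Codon 6 GAU (Asp): third position 2-fold.
Codon 7 CGC (Arg): third position 4-fold.
Codon 8 ACG (Thr): third position 4-fold.
Codon 9 CCA (Pro): third position 4-fold.
Four-fold degenerate third positions: 8.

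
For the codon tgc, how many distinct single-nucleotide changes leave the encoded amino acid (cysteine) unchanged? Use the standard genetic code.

Position 1: none → 0 synonymous.
Position 2: none → 0 synonymous.
Position 3: TGT → 1 synonymous.
Total: 0 + 0 + 1 = 1.

1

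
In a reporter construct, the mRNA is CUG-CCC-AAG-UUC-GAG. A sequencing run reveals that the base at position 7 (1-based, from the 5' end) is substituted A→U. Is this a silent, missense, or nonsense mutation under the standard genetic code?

nonsense

Position 7 falls in codon 3: AAG → Lys.
After the substitution the codon is UAG → Stop.
The new codon is a stop codon, so this is a nonsense mutation.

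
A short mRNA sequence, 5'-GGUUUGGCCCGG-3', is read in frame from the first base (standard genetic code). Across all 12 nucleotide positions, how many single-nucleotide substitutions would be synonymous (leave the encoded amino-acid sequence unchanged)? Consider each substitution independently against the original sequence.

12

Codon 1 (GGU, Gly): 3 synonymous substitutions.
Codon 2 (UUG, Leu): 2 synonymous substitutions.
Codon 3 (GCC, Ala): 3 synonymous substitutions.
Codon 4 (CGG, Arg): 4 synonymous substitutions.
Total: 3 + 2 + 3 + 4 = 12.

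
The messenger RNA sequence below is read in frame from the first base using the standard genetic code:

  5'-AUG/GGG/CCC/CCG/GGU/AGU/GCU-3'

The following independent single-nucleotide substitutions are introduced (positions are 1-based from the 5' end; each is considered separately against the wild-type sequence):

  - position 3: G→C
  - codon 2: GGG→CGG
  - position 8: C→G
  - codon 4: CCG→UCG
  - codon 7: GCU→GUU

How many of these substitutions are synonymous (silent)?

Codon 1: AUG (Met) → AUC (Ile) — missense.
Codon 2: GGG (Gly) → CGG (Arg) — missense.
Codon 3: CCC (Pro) → CGC (Arg) — missense.
Codon 4: CCG (Pro) → UCG (Ser) — missense.
Codon 7: GCU (Ala) → GUU (Val) — missense.
Synonymous: 0 of 5.

0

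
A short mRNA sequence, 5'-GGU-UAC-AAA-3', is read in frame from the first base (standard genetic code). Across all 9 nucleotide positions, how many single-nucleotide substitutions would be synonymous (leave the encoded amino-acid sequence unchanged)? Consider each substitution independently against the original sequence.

Codon 1 (GGU, Gly): 3 synonymous substitutions.
Codon 2 (UAC, Tyr): 1 synonymous substitution.
Codon 3 (AAA, Lys): 1 synonymous substitution.
Total: 3 + 1 + 1 = 5.

5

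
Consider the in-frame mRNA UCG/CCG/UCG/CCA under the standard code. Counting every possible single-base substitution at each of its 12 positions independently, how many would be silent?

12

Codon 1 (UCG, Ser): 3 synonymous substitutions.
Codon 2 (CCG, Pro): 3 synonymous substitutions.
Codon 3 (UCG, Ser): 3 synonymous substitutions.
Codon 4 (CCA, Pro): 3 synonymous substitutions.
Total: 3 + 3 + 3 + 3 = 12.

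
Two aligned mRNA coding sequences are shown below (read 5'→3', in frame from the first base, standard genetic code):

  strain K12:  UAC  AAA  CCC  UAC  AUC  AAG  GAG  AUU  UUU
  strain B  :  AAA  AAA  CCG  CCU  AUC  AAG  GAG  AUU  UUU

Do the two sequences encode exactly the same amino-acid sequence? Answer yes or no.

Codon 1: UAC Tyr / AAA Lys — nonsynonymous.
Codon 2: AAA Lys / AAA Lys — identical.
Codon 3: CCC Pro / CCG Pro — synonymous.
Codon 4: UAC Tyr / CCU Pro — nonsynonymous.
Codon 5: AUC Ile / AUC Ile — identical.
Codon 6: AAG Lys / AAG Lys — identical.
Codon 7: GAG Glu / GAG Glu — identical.
Codon 8: AUU Ile / AUU Ile — identical.
Codon 9: UUU Phe / UUU Phe — identical.
Nonsynonymous differences: 2 → different protein.

no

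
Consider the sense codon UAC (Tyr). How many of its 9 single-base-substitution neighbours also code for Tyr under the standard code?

Position 1: none → 0 synonymous.
Position 2: none → 0 synonymous.
Position 3: UAU → 1 synonymous.
Total: 0 + 0 + 1 = 1.

1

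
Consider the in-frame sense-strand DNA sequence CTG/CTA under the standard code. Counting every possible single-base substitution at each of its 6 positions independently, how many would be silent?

Codon 1 (CTG, Leu): 4 synonymous substitutions.
Codon 2 (CTA, Leu): 4 synonymous substitutions.
Total: 4 + 4 = 8.

8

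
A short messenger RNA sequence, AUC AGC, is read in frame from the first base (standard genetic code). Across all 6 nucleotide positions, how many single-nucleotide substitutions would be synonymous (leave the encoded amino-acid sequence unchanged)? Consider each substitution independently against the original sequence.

3

Codon 1 (AUC, Ile): 2 synonymous substitutions.
Codon 2 (AGC, Ser): 1 synonymous substitution.
Total: 2 + 1 = 3.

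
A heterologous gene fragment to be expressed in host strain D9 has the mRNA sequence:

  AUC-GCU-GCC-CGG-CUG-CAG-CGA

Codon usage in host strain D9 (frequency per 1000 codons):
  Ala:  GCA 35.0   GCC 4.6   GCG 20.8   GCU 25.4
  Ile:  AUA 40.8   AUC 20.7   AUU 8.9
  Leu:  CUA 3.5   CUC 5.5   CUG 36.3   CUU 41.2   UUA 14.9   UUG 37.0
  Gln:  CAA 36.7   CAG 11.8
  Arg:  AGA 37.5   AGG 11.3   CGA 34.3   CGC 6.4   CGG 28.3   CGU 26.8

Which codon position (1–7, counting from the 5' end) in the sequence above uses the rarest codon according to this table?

Codon 1 AUC (Ile): 20.7 per 1000.
Codon 2 GCU (Ala): 25.4 per 1000.
Codon 3 GCC (Ala): 4.6 per 1000.
Codon 4 CGG (Arg): 28.3 per 1000.
Codon 5 CUG (Leu): 36.3 per 1000.
Codon 6 CAG (Gln): 11.8 per 1000.
Codon 7 CGA (Arg): 34.3 per 1000.
Lowest frequency is 4.6 at codon 3.

3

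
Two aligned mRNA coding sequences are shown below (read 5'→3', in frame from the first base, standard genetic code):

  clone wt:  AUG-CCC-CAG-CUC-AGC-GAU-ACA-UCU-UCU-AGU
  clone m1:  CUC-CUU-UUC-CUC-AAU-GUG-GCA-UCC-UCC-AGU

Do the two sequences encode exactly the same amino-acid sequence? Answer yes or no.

no

Codon 1: AUG Met / CUC Leu — nonsynonymous.
Codon 2: CCC Pro / CUU Leu — nonsynonymous.
Codon 3: CAG Gln / UUC Phe — nonsynonymous.
Codon 4: CUC Leu / CUC Leu — identical.
Codon 5: AGC Ser / AAU Asn — nonsynonymous.
Codon 6: GAU Asp / GUG Val — nonsynonymous.
Codon 7: ACA Thr / GCA Ala — nonsynonymous.
Codon 8: UCU Ser / UCC Ser — synonymous.
Codon 9: UCU Ser / UCC Ser — synonymous.
Codon 10: AGU Ser / AGU Ser — identical.
Nonsynonymous differences: 6 → different protein.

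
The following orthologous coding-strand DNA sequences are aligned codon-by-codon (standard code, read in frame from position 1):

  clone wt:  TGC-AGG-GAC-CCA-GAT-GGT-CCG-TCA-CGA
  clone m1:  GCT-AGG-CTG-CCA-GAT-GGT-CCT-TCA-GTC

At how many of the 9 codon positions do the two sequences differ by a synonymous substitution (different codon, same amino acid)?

Codon 1: TGC Cys / GCT Ala — nonsynonymous.
Codon 2: AGG Arg / AGG Arg — identical.
Codon 3: GAC Asp / CTG Leu — nonsynonymous.
Codon 4: CCA Pro / CCA Pro — identical.
Codon 5: GAT Asp / GAT Asp — identical.
Codon 6: GGT Gly / GGT Gly — identical.
Codon 7: CCG Pro / CCT Pro — synonymous.
Codon 8: TCA Ser / TCA Ser — identical.
Codon 9: CGA Arg / GTC Val — nonsynonymous.
Synonymous differences: 1.

1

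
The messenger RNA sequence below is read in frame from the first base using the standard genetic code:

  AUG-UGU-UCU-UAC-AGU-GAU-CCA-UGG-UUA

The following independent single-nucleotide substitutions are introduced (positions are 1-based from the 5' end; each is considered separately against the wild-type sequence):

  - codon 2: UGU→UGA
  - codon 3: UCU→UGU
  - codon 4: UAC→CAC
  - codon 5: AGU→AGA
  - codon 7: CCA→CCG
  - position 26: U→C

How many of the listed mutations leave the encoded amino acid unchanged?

1

Codon 2: UGU (Cys) → UGA (Stop) — nonsense.
Codon 3: UCU (Ser) → UGU (Cys) — missense.
Codon 4: UAC (Tyr) → CAC (His) — missense.
Codon 5: AGU (Ser) → AGA (Arg) — missense.
Codon 7: CCA (Pro) → CCG (Pro) — synonymous.
Codon 9: UUA (Leu) → UCA (Ser) — missense.
Synonymous: 1 of 6.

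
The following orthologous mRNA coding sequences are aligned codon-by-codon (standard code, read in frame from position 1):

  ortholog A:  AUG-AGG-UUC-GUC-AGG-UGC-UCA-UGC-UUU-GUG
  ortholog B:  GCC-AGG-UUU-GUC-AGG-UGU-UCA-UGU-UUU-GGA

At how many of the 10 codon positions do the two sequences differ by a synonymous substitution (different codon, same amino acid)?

Codon 1: AUG Met / GCC Ala — nonsynonymous.
Codon 2: AGG Arg / AGG Arg — identical.
Codon 3: UUC Phe / UUU Phe — synonymous.
Codon 4: GUC Val / GUC Val — identical.
Codon 5: AGG Arg / AGG Arg — identical.
Codon 6: UGC Cys / UGU Cys — synonymous.
Codon 7: UCA Ser / UCA Ser — identical.
Codon 8: UGC Cys / UGU Cys — synonymous.
Codon 9: UUU Phe / UUU Phe — identical.
Codon 10: GUG Val / GGA Gly — nonsynonymous.
Synonymous differences: 3.

3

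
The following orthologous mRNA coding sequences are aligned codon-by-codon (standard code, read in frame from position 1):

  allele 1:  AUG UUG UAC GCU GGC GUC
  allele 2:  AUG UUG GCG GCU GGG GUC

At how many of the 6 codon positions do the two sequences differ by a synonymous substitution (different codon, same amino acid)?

1

Codon 1: AUG Met / AUG Met — identical.
Codon 2: UUG Leu / UUG Leu — identical.
Codon 3: UAC Tyr / GCG Ala — nonsynonymous.
Codon 4: GCU Ala / GCU Ala — identical.
Codon 5: GGC Gly / GGG Gly — synonymous.
Codon 6: GUC Val / GUC Val — identical.
Synonymous differences: 1.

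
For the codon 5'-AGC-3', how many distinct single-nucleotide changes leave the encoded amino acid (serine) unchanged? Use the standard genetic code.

1

Position 1: none → 0 synonymous.
Position 2: none → 0 synonymous.
Position 3: AGT → 1 synonymous.
Total: 0 + 0 + 1 = 1.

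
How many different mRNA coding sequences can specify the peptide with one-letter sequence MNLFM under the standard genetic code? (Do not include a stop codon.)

Met: 1 codon.
Asn: 2 codons.
Leu: 6 codons.
Phe: 2 codons.
Met: 1 codon.
1 × 2 × 6 × 2 × 1 = 24.

24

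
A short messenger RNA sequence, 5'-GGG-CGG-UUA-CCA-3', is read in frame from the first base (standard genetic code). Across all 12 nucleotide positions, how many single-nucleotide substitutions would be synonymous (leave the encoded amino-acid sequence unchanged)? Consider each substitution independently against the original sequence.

12

Codon 1 (GGG, Gly): 3 synonymous substitutions.
Codon 2 (CGG, Arg): 4 synonymous substitutions.
Codon 3 (UUA, Leu): 2 synonymous substitutions.
Codon 4 (CCA, Pro): 3 synonymous substitutions.
Total: 3 + 4 + 2 + 3 = 12.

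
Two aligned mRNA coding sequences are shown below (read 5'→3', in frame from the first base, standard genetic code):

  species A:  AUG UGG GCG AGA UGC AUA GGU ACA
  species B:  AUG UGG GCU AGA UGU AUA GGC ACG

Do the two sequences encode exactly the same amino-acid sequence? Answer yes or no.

Codon 1: AUG Met / AUG Met — identical.
Codon 2: UGG Trp / UGG Trp — identical.
Codon 3: GCG Ala / GCU Ala — synonymous.
Codon 4: AGA Arg / AGA Arg — identical.
Codon 5: UGC Cys / UGU Cys — synonymous.
Codon 6: AUA Ile / AUA Ile — identical.
Codon 7: GGU Gly / GGC Gly — synonymous.
Codon 8: ACA Thr / ACG Thr — synonymous.
Nonsynonymous differences: 0 → same protein.

yes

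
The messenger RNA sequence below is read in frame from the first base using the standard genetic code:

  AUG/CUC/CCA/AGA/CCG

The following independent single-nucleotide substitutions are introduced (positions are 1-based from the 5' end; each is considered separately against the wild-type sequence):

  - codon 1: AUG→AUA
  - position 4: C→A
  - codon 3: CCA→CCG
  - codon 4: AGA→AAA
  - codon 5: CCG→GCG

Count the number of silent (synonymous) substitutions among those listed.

Codon 1: AUG (Met) → AUA (Ile) — missense.
Codon 2: CUC (Leu) → AUC (Ile) — missense.
Codon 3: CCA (Pro) → CCG (Pro) — synonymous.
Codon 4: AGA (Arg) → AAA (Lys) — missense.
Codon 5: CCG (Pro) → GCG (Ala) — missense.
Synonymous: 1 of 5.

1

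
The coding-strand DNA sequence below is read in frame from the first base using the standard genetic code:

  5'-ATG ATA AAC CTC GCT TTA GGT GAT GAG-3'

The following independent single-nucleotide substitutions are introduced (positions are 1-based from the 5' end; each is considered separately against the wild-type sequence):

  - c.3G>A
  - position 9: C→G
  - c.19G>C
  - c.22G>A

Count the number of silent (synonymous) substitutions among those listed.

Codon 1: ATG (Met) → ATA (Ile) — missense.
Codon 3: AAC (Asn) → AAG (Lys) — missense.
Codon 7: GGT (Gly) → CGT (Arg) — missense.
Codon 8: GAT (Asp) → AAT (Asn) — missense.
Synonymous: 0 of 4.

0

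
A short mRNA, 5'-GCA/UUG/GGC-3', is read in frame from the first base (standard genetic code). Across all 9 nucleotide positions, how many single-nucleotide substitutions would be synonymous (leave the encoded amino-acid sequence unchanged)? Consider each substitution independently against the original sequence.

8

Codon 1 (GCA, Ala): 3 synonymous substitutions.
Codon 2 (UUG, Leu): 2 synonymous substitutions.
Codon 3 (GGC, Gly): 3 synonymous substitutions.
Total: 3 + 2 + 3 = 8.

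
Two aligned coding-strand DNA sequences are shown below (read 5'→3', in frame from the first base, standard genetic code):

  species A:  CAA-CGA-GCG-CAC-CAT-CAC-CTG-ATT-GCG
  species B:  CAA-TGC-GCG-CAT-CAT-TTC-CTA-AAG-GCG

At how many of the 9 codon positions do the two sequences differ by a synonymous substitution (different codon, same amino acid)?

Codon 1: CAA Gln / CAA Gln — identical.
Codon 2: CGA Arg / TGC Cys — nonsynonymous.
Codon 3: GCG Ala / GCG Ala — identical.
Codon 4: CAC His / CAT His — synonymous.
Codon 5: CAT His / CAT His — identical.
Codon 6: CAC His / TTC Phe — nonsynonymous.
Codon 7: CTG Leu / CTA Leu — synonymous.
Codon 8: ATT Ile / AAG Lys — nonsynonymous.
Codon 9: GCG Ala / GCG Ala — identical.
Synonymous differences: 2.

2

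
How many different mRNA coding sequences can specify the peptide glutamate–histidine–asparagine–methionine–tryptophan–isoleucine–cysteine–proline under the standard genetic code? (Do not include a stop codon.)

192

Glu: 2 codons.
His: 2 codons.
Asn: 2 codons.
Met: 1 codon.
Trp: 1 codon.
Ile: 3 codons.
Cys: 2 codons.
Pro: 4 codons.
2 × 2 × 2 × 1 × 1 × 3 × 2 × 4 = 192.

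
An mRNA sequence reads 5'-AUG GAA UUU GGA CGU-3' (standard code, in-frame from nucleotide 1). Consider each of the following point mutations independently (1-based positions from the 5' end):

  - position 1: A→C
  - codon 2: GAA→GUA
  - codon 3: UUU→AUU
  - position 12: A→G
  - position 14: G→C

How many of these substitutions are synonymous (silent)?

Codon 1: AUG (Met) → CUG (Leu) — missense.
Codon 2: GAA (Glu) → GUA (Val) — missense.
Codon 3: UUU (Phe) → AUU (Ile) — missense.
Codon 4: GGA (Gly) → GGG (Gly) — synonymous.
Codon 5: CGU (Arg) → CCU (Pro) — missense.
Synonymous: 1 of 5.

1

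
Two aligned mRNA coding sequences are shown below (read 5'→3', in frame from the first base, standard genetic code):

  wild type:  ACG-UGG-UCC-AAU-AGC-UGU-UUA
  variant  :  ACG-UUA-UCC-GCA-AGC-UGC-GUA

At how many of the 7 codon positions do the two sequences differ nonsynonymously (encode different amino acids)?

Codon 1: ACG Thr / ACG Thr — identical.
Codon 2: UGG Trp / UUA Leu — nonsynonymous.
Codon 3: UCC Ser / UCC Ser — identical.
Codon 4: AAU Asn / GCA Ala — nonsynonymous.
Codon 5: AGC Ser / AGC Ser — identical.
Codon 6: UGU Cys / UGC Cys — synonymous.
Codon 7: UUA Leu / GUA Val — nonsynonymous.
Nonsynonymous differences: 3.

3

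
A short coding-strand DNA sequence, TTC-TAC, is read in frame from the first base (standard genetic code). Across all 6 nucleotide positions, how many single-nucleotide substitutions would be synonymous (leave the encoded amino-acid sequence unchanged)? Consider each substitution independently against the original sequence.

Codon 1 (TTC, Phe): 1 synonymous substitution.
Codon 2 (TAC, Tyr): 1 synonymous substitution.
Total: 1 + 1 = 2.

2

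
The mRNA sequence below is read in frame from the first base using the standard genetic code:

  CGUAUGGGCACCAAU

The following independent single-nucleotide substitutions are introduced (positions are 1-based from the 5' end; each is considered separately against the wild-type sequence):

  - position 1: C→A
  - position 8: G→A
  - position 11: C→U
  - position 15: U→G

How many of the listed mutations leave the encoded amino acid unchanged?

Codon 1: CGU (Arg) → AGU (Ser) — missense.
Codon 3: GGC (Gly) → GAC (Asp) — missense.
Codon 4: ACC (Thr) → AUC (Ile) — missense.
Codon 5: AAU (Asn) → AAG (Lys) — missense.
Synonymous: 0 of 4.

0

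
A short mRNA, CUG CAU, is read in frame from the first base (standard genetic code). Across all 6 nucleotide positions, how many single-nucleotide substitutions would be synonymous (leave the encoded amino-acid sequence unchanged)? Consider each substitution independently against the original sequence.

Codon 1 (CUG, Leu): 4 synonymous substitutions.
Codon 2 (CAU, His): 1 synonymous substitution.
Total: 4 + 1 = 5.

5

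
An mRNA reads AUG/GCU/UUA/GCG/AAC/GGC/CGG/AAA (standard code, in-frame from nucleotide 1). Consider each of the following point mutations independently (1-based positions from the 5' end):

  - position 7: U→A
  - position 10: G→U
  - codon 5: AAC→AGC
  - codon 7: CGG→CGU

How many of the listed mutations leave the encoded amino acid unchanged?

Codon 3: UUA (Leu) → AUA (Ile) — missense.
Codon 4: GCG (Ala) → UCG (Ser) — missense.
Codon 5: AAC (Asn) → AGC (Ser) — missense.
Codon 7: CGG (Arg) → CGU (Arg) — synonymous.
Synonymous: 1 of 4.

1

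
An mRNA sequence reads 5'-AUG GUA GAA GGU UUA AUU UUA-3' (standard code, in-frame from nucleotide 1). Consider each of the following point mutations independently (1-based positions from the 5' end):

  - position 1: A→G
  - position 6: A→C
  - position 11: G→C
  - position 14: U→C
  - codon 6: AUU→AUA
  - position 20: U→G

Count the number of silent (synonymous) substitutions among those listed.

Codon 1: AUG (Met) → GUG (Val) — missense.
Codon 2: GUA (Val) → GUC (Val) — synonymous.
Codon 4: GGU (Gly) → GCU (Ala) — missense.
Codon 5: UUA (Leu) → UCA (Ser) — missense.
Codon 6: AUU (Ile) → AUA (Ile) — synonymous.
Codon 7: UUA (Leu) → UGA (Stop) — nonsense.
Synonymous: 2 of 6.

2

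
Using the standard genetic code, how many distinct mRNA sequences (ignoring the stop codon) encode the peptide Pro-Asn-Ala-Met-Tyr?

Pro: 4 codons.
Asn: 2 codons.
Ala: 4 codons.
Met: 1 codon.
Tyr: 2 codons.
4 × 2 × 4 × 1 × 2 = 64.

64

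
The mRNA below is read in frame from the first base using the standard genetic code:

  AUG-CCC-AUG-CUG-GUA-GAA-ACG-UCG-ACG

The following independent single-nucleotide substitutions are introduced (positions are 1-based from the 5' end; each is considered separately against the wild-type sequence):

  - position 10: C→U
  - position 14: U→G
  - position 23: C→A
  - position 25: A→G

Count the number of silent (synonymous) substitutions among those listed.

Codon 4: CUG (Leu) → UUG (Leu) — synonymous.
Codon 5: GUA (Val) → GGA (Gly) — missense.
Codon 8: UCG (Ser) → UAG (Stop) — nonsense.
Codon 9: ACG (Thr) → GCG (Ala) — missense.
Synonymous: 1 of 4.

1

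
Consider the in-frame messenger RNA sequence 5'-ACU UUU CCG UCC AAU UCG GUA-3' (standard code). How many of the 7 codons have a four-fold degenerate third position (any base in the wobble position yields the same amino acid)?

Codon 1 ACU (Thr): third position 4-fold.
Codon 2 UUU (Phe): third position 2-fold.
Codon 3 CCG (Pro): third position 4-fold.
Codon 4 UCC (Ser): third position 4-fold.
Codon 5 AAU (Asn): third position 2-fold.
Codon 6 UCG (Ser): third position 4-fold.
Codon 7 GUA (Val): third position 4-fold.
Four-fold degenerate third positions: 5.

5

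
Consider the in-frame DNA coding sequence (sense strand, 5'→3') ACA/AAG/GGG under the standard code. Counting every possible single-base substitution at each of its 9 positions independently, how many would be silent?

Codon 1 (ACA, Thr): 3 synonymous substitutions.
Codon 2 (AAG, Lys): 1 synonymous substitution.
Codon 3 (GGG, Gly): 3 synonymous substitutions.
Total: 3 + 1 + 3 = 7.

7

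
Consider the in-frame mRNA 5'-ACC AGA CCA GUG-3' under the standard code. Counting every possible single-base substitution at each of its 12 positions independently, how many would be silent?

11

Codon 1 (ACC, Thr): 3 synonymous substitutions.
Codon 2 (AGA, Arg): 2 synonymous substitutions.
Codon 3 (CCA, Pro): 3 synonymous substitutions.
Codon 4 (GUG, Val): 3 synonymous substitutions.
Total: 3 + 2 + 3 + 3 = 11.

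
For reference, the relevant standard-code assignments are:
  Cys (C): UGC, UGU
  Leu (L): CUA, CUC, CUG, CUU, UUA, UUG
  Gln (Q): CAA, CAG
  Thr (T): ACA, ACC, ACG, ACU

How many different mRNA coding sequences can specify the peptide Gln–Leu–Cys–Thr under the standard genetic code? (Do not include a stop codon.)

96

Gln: 2 codons.
Leu: 6 codons.
Cys: 2 codons.
Thr: 4 codons.
2 × 6 × 2 × 4 = 96.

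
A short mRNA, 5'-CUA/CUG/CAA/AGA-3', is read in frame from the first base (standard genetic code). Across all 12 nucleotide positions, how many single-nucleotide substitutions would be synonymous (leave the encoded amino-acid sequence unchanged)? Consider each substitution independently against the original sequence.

Codon 1 (CUA, Leu): 4 synonymous substitutions.
Codon 2 (CUG, Leu): 4 synonymous substitutions.
Codon 3 (CAA, Gln): 1 synonymous substitution.
Codon 4 (AGA, Arg): 2 synonymous substitutions.
Total: 4 + 4 + 1 + 2 = 11.

11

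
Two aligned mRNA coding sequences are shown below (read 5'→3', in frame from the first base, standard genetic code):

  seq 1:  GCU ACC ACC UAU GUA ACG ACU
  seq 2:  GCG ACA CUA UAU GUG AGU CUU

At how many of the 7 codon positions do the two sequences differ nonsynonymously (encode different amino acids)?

3

Codon 1: GCU Ala / GCG Ala — synonymous.
Codon 2: ACC Thr / ACA Thr — synonymous.
Codon 3: ACC Thr / CUA Leu — nonsynonymous.
Codon 4: UAU Tyr / UAU Tyr — identical.
Codon 5: GUA Val / GUG Val — synonymous.
Codon 6: ACG Thr / AGU Ser — nonsynonymous.
Codon 7: ACU Thr / CUU Leu — nonsynonymous.
Nonsynonymous differences: 3.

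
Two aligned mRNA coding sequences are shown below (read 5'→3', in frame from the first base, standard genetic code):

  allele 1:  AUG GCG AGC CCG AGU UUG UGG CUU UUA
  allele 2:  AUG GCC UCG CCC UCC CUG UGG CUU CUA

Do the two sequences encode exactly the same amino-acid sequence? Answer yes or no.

yes

Codon 1: AUG Met / AUG Met — identical.
Codon 2: GCG Ala / GCC Ala — synonymous.
Codon 3: AGC Ser / UCG Ser — synonymous.
Codon 4: CCG Pro / CCC Pro — synonymous.
Codon 5: AGU Ser / UCC Ser — synonymous.
Codon 6: UUG Leu / CUG Leu — synonymous.
Codon 7: UGG Trp / UGG Trp — identical.
Codon 8: CUU Leu / CUU Leu — identical.
Codon 9: UUA Leu / CUA Leu — synonymous.
Nonsynonymous differences: 0 → same protein.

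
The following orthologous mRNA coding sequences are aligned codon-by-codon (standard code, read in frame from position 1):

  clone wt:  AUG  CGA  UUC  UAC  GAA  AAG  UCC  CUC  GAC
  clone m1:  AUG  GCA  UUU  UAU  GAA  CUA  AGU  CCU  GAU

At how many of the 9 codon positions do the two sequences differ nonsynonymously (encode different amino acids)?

Codon 1: AUG Met / AUG Met — identical.
Codon 2: CGA Arg / GCA Ala — nonsynonymous.
Codon 3: UUC Phe / UUU Phe — synonymous.
Codon 4: UAC Tyr / UAU Tyr — synonymous.
Codon 5: GAA Glu / GAA Glu — identical.
Codon 6: AAG Lys / CUA Leu — nonsynonymous.
Codon 7: UCC Ser / AGU Ser — synonymous.
Codon 8: CUC Leu / CCU Pro — nonsynonymous.
Codon 9: GAC Asp / GAU Asp — synonymous.
Nonsynonymous differences: 3.

3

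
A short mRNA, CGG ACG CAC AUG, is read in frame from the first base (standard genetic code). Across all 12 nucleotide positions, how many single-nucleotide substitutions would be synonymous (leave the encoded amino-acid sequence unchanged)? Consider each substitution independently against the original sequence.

8

Codon 1 (CGG, Arg): 4 synonymous substitutions.
Codon 2 (ACG, Thr): 3 synonymous substitutions.
Codon 3 (CAC, His): 1 synonymous substitution.
Codon 4 (AUG, Met): 0 synonymous substitutions.
Total: 4 + 3 + 1 + 0 = 8.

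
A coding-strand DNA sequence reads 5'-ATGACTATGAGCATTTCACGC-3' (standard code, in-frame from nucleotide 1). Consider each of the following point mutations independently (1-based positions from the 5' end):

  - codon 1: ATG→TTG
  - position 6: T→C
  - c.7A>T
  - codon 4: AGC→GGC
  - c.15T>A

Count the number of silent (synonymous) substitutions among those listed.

Codon 1: ATG (Met) → TTG (Leu) — missense.
Codon 2: ACT (Thr) → ACC (Thr) — synonymous.
Codon 3: ATG (Met) → TTG (Leu) — missense.
Codon 4: AGC (Ser) → GGC (Gly) — missense.
Codon 5: ATT (Ile) → ATA (Ile) — synonymous.
Synonymous: 2 of 5.

2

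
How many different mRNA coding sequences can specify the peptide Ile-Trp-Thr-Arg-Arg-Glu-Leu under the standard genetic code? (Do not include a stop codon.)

5184

Ile: 3 codons.
Trp: 1 codon.
Thr: 4 codons.
Arg: 6 codons.
Arg: 6 codons.
Glu: 2 codons.
Leu: 6 codons.
3 × 1 × 4 × 6 × 6 × 2 × 6 = 5184.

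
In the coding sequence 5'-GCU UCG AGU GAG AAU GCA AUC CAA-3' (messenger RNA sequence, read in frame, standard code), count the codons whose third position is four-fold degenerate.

3

Codon 1 GCU (Ala): third position 4-fold.
Codon 2 UCG (Ser): third position 4-fold.
Codon 3 AGU (Ser): third position 2-fold.
Codon 4 GAG (Glu): third position 2-fold.
Codon 5 AAU (Asn): third position 2-fold.
Codon 6 GCA (Ala): third position 4-fold.
Codon 7 AUC (Ile): third position 3-fold.
Codon 8 CAA (Gln): third position 2-fold.
Four-fold degenerate third positions: 3.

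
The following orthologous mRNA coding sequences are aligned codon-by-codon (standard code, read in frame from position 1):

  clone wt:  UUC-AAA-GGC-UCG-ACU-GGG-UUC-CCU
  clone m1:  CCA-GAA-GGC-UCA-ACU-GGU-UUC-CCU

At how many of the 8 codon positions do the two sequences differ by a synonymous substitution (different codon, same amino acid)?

Codon 1: UUC Phe / CCA Pro — nonsynonymous.
Codon 2: AAA Lys / GAA Glu — nonsynonymous.
Codon 3: GGC Gly / GGC Gly — identical.
Codon 4: UCG Ser / UCA Ser — synonymous.
Codon 5: ACU Thr / ACU Thr — identical.
Codon 6: GGG Gly / GGU Gly — synonymous.
Codon 7: UUC Phe / UUC Phe — identical.
Codon 8: CCU Pro / CCU Pro — identical.
Synonymous differences: 2.

2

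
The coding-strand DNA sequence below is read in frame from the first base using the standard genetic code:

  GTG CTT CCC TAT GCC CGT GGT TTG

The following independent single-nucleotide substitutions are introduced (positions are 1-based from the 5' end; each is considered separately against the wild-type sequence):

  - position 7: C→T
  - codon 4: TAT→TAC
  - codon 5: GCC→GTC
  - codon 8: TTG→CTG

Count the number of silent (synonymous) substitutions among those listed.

2

Codon 3: CCC (Pro) → TCC (Ser) — missense.
Codon 4: TAT (Tyr) → TAC (Tyr) — synonymous.
Codon 5: GCC (Ala) → GTC (Val) — missense.
Codon 8: TTG (Leu) → CTG (Leu) — synonymous.
Synonymous: 2 of 4.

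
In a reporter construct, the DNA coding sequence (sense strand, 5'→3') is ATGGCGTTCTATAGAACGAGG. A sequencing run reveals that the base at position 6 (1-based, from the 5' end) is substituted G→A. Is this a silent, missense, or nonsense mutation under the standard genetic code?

Position 6 falls in codon 2: GCG → Ala.
After the substitution the codon is GCA → Ala.
Both encode Ala, so the change is synonymous.

silent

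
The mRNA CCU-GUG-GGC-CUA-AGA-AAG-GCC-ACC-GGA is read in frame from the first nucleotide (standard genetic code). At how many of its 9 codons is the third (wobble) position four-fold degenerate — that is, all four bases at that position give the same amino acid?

7

Codon 1 CCU (Pro): third position 4-fold.
Codon 2 GUG (Val): third position 4-fold.
Codon 3 GGC (Gly): third position 4-fold.
Codon 4 CUA (Leu): third position 4-fold.
Codon 5 AGA (Arg): third position 2-fold.
Codon 6 AAG (Lys): third position 2-fold.
Codon 7 GCC (Ala): third position 4-fold.
Codon 8 ACC (Thr): third position 4-fold.
Codon 9 GGA (Gly): third position 4-fold.
Four-fold degenerate third positions: 7.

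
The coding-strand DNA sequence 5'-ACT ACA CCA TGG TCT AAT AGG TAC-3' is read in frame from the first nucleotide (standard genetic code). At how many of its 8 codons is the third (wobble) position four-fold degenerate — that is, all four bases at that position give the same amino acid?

Codon 1 ACT (Thr): third position 4-fold.
Codon 2 ACA (Thr): third position 4-fold.
Codon 3 CCA (Pro): third position 4-fold.
Codon 4 TGG (Trp): third position 1-fold.
Codon 5 TCT (Ser): third position 4-fold.
Codon 6 AAT (Asn): third position 2-fold.
Codon 7 AGG (Arg): third position 2-fold.
Codon 8 TAC (Tyr): third position 2-fold.
Four-fold degenerate third positions: 4.

4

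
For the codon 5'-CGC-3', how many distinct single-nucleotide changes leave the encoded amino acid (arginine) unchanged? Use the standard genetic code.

Position 1: none → 0 synonymous.
Position 2: none → 0 synonymous.
Position 3: CGT, CGA, CGG → 3 synonymous.
Total: 0 + 0 + 3 = 3.

3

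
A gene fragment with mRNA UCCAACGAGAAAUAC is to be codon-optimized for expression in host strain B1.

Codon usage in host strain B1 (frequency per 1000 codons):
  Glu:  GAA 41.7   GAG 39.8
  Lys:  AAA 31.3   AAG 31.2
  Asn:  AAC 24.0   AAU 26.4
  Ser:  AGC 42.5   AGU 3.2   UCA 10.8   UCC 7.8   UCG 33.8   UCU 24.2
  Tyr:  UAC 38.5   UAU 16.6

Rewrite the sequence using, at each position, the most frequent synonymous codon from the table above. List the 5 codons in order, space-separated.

AGC AAU GAA AAA UAC

Codon 1 (Ser): best is AGC at 42.5.
Codon 2 (Asn): best is AAU at 26.4.
Codon 3 (Glu): best is GAA at 41.7.
Codon 4 (Lys): best is AAA at 31.3.
Codon 5 (Tyr): best is UAC at 38.5.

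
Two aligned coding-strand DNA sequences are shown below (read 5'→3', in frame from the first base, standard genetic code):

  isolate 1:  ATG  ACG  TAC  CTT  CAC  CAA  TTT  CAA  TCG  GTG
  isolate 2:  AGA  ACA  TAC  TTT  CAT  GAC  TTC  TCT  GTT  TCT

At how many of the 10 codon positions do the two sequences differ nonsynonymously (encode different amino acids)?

6

Codon 1: ATG Met / AGA Arg — nonsynonymous.
Codon 2: ACG Thr / ACA Thr — synonymous.
Codon 3: TAC Tyr / TAC Tyr — identical.
Codon 4: CTT Leu / TTT Phe — nonsynonymous.
Codon 5: CAC His / CAT His — synonymous.
Codon 6: CAA Gln / GAC Asp — nonsynonymous.
Codon 7: TTT Phe / TTC Phe — synonymous.
Codon 8: CAA Gln / TCT Ser — nonsynonymous.
Codon 9: TCG Ser / GTT Val — nonsynonymous.
Codon 10: GTG Val / TCT Ser — nonsynonymous.
Nonsynonymous differences: 6.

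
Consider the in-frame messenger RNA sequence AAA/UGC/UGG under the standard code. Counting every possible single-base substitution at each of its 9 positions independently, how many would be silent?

2

Codon 1 (AAA, Lys): 1 synonymous substitution.
Codon 2 (UGC, Cys): 1 synonymous substitution.
Codon 3 (UGG, Trp): 0 synonymous substitutions.
Total: 1 + 1 + 0 = 2.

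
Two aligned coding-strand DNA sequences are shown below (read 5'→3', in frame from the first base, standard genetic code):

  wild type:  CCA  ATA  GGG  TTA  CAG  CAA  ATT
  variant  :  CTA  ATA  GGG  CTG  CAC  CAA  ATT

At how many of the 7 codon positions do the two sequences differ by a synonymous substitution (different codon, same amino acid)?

Codon 1: CCA Pro / CTA Leu — nonsynonymous.
Codon 2: ATA Ile / ATA Ile — identical.
Codon 3: GGG Gly / GGG Gly — identical.
Codon 4: TTA Leu / CTG Leu — synonymous.
Codon 5: CAG Gln / CAC His — nonsynonymous.
Codon 6: CAA Gln / CAA Gln — identical.
Codon 7: ATT Ile / ATT Ile — identical.
Synonymous differences: 1.

1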